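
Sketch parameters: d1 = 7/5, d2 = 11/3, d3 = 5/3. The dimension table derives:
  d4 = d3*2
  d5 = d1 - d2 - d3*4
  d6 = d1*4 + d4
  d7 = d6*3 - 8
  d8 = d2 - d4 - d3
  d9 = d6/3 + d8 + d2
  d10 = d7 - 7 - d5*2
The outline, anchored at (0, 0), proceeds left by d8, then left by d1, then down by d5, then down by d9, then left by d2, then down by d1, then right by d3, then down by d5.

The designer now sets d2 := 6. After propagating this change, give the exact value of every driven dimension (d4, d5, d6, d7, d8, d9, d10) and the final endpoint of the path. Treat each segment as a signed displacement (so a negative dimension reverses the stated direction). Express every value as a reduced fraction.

d4 = 10/3
d5 = -169/15
d6 = 134/15
d7 = 94/5
d8 = 1
d9 = 449/45
d10 = 103/3
endpoint = (-101/15, 502/45)

Apply edit: d2 := 6
  d4 = d3*2 = 10/3
  d5 = d1 - d2 - d3*4 = -169/15
  d6 = d1*4 + d4 = 134/15
  d7 = d6*3 - 8 = 94/5
  d8 = d2 - d4 - d3 = 1
  d9 = d6/3 + d8 + d2 = 449/45
  d10 = d7 - 7 - d5*2 = 103/3
Walk from origin (0, 0):
  seg 1: left by d8 = 1 → (-1, 0)
  seg 2: left by d1 = 7/5 → (-12/5, 0)
  seg 3: down by d5 = -169/15 → (-12/5, 169/15)
  seg 4: down by d9 = 449/45 → (-12/5, 58/45)
  seg 5: left by d2 = 6 → (-42/5, 58/45)
  seg 6: down by d1 = 7/5 → (-42/5, -1/9)
  seg 7: right by d3 = 5/3 → (-101/15, -1/9)
  seg 8: down by d5 = -169/15 → (-101/15, 502/45)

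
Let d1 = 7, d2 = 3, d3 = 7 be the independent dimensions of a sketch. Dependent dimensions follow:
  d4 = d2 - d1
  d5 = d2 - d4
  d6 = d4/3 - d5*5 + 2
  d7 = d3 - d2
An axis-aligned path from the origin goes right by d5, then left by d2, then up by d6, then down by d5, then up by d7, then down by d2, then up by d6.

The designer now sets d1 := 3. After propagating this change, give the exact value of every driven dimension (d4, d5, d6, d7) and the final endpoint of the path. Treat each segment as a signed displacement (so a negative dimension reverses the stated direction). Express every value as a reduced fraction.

d4 = 0
d5 = 3
d6 = -13
d7 = 4
endpoint = (0, -28)

Apply edit: d1 := 3
  d4 = d2 - d1 = 0
  d5 = d2 - d4 = 3
  d6 = d4/3 - d5*5 + 2 = -13
  d7 = d3 - d2 = 4
Walk from origin (0, 0):
  seg 1: right by d5 = 3 → (3, 0)
  seg 2: left by d2 = 3 → (0, 0)
  seg 3: up by d6 = -13 → (0, -13)
  seg 4: down by d5 = 3 → (0, -16)
  seg 5: up by d7 = 4 → (0, -12)
  seg 6: down by d2 = 3 → (0, -15)
  seg 7: up by d6 = -13 → (0, -28)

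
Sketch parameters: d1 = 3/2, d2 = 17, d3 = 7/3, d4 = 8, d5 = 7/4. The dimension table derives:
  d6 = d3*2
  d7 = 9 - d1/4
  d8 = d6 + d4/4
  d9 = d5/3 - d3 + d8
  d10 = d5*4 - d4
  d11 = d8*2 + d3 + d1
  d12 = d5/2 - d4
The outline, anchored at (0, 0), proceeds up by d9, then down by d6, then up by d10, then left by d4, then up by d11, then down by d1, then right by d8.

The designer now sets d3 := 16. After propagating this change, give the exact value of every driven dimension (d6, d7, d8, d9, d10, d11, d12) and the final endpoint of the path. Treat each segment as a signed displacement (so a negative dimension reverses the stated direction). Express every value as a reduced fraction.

d6 = 32
d7 = 69/8
d8 = 34
d9 = 223/12
d10 = -1
d11 = 171/2
d12 = -57/8
endpoint = (26, 835/12)

Apply edit: d3 := 16
  d6 = d3*2 = 32
  d7 = 9 - d1/4 = 69/8
  d8 = d6 + d4/4 = 34
  d9 = d5/3 - d3 + d8 = 223/12
  d10 = d5*4 - d4 = -1
  d11 = d8*2 + d3 + d1 = 171/2
  d12 = d5/2 - d4 = -57/8
Walk from origin (0, 0):
  seg 1: up by d9 = 223/12 → (0, 223/12)
  seg 2: down by d6 = 32 → (0, -161/12)
  seg 3: up by d10 = -1 → (0, -173/12)
  seg 4: left by d4 = 8 → (-8, -173/12)
  seg 5: up by d11 = 171/2 → (-8, 853/12)
  seg 6: down by d1 = 3/2 → (-8, 835/12)
  seg 7: right by d8 = 34 → (26, 835/12)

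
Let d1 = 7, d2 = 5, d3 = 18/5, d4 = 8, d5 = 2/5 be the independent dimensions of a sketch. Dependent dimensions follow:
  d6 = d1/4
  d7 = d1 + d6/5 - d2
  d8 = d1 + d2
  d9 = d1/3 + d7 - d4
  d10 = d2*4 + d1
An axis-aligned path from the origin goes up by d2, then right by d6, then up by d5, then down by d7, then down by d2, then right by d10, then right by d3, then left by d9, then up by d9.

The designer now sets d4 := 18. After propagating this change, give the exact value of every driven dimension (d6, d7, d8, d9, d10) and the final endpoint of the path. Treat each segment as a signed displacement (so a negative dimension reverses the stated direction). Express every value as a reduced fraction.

Apply edit: d4 := 18
  d6 = d1/4 = 7/4
  d7 = d1 + d6/5 - d2 = 47/20
  d8 = d1 + d2 = 12
  d9 = d1/3 + d7 - d4 = -799/60
  d10 = d2*4 + d1 = 27
Walk from origin (0, 0):
  seg 1: up by d2 = 5 → (0, 5)
  seg 2: right by d6 = 7/4 → (7/4, 5)
  seg 3: up by d5 = 2/5 → (7/4, 27/5)
  seg 4: down by d7 = 47/20 → (7/4, 61/20)
  seg 5: down by d2 = 5 → (7/4, -39/20)
  seg 6: right by d10 = 27 → (115/4, -39/20)
  seg 7: right by d3 = 18/5 → (647/20, -39/20)
  seg 8: left by d9 = -799/60 → (137/3, -39/20)
  seg 9: up by d9 = -799/60 → (137/3, -229/15)

d6 = 7/4
d7 = 47/20
d8 = 12
d9 = -799/60
d10 = 27
endpoint = (137/3, -229/15)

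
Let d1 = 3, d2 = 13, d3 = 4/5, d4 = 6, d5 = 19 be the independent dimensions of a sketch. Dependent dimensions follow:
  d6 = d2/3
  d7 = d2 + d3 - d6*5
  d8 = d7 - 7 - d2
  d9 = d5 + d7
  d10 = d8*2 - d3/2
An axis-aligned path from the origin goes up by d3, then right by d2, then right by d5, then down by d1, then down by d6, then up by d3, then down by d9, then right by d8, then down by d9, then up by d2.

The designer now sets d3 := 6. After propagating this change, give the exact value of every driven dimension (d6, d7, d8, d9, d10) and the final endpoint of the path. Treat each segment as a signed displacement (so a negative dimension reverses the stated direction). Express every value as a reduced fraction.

Apply edit: d3 := 6
  d6 = d2/3 = 13/3
  d7 = d2 + d3 - d6*5 = -8/3
  d8 = d7 - 7 - d2 = -68/3
  d9 = d5 + d7 = 49/3
  d10 = d8*2 - d3/2 = -145/3
Walk from origin (0, 0):
  seg 1: up by d3 = 6 → (0, 6)
  seg 2: right by d2 = 13 → (13, 6)
  seg 3: right by d5 = 19 → (32, 6)
  seg 4: down by d1 = 3 → (32, 3)
  seg 5: down by d6 = 13/3 → (32, -4/3)
  seg 6: up by d3 = 6 → (32, 14/3)
  seg 7: down by d9 = 49/3 → (32, -35/3)
  seg 8: right by d8 = -68/3 → (28/3, -35/3)
  seg 9: down by d9 = 49/3 → (28/3, -28)
  seg 10: up by d2 = 13 → (28/3, -15)

d6 = 13/3
d7 = -8/3
d8 = -68/3
d9 = 49/3
d10 = -145/3
endpoint = (28/3, -15)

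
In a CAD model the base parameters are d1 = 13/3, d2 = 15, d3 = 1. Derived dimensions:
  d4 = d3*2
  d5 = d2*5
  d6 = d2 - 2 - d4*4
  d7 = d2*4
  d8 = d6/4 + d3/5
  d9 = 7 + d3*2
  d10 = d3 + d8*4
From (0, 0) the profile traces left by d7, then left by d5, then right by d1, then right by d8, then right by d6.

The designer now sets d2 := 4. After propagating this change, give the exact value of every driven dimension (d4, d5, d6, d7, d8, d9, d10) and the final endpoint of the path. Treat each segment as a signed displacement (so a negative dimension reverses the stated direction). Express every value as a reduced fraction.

d4 = 2
d5 = 20
d6 = -6
d7 = 16
d8 = -13/10
d9 = 9
d10 = -21/5
endpoint = (-1169/30, 0)

Apply edit: d2 := 4
  d4 = d3*2 = 2
  d5 = d2*5 = 20
  d6 = d2 - 2 - d4*4 = -6
  d7 = d2*4 = 16
  d8 = d6/4 + d3/5 = -13/10
  d9 = 7 + d3*2 = 9
  d10 = d3 + d8*4 = -21/5
Walk from origin (0, 0):
  seg 1: left by d7 = 16 → (-16, 0)
  seg 2: left by d5 = 20 → (-36, 0)
  seg 3: right by d1 = 13/3 → (-95/3, 0)
  seg 4: right by d8 = -13/10 → (-989/30, 0)
  seg 5: right by d6 = -6 → (-1169/30, 0)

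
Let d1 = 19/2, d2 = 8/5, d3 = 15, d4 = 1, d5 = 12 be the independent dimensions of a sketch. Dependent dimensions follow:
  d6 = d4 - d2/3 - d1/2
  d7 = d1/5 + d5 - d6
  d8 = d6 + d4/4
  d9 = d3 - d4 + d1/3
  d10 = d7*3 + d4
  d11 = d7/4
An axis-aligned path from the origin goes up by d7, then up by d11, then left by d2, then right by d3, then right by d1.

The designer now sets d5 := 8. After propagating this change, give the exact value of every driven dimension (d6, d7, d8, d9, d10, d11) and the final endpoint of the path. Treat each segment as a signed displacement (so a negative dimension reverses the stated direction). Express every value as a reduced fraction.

d6 = -257/60
d7 = 851/60
d8 = -121/30
d9 = 103/6
d10 = 871/20
d11 = 851/240
endpoint = (229/10, 851/48)

Apply edit: d5 := 8
  d6 = d4 - d2/3 - d1/2 = -257/60
  d7 = d1/5 + d5 - d6 = 851/60
  d8 = d6 + d4/4 = -121/30
  d9 = d3 - d4 + d1/3 = 103/6
  d10 = d7*3 + d4 = 871/20
  d11 = d7/4 = 851/240
Walk from origin (0, 0):
  seg 1: up by d7 = 851/60 → (0, 851/60)
  seg 2: up by d11 = 851/240 → (0, 851/48)
  seg 3: left by d2 = 8/5 → (-8/5, 851/48)
  seg 4: right by d3 = 15 → (67/5, 851/48)
  seg 5: right by d1 = 19/2 → (229/10, 851/48)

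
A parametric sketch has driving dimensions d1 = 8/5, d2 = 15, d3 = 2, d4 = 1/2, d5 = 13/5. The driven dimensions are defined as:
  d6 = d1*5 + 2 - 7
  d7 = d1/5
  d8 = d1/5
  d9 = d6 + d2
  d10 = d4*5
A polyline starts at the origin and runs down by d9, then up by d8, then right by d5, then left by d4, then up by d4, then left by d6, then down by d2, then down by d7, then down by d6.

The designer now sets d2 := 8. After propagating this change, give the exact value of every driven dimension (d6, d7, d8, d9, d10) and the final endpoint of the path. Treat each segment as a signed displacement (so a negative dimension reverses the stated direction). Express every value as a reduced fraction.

Apply edit: d2 := 8
  d6 = d1*5 + 2 - 7 = 3
  d7 = d1/5 = 8/25
  d8 = d1/5 = 8/25
  d9 = d6 + d2 = 11
  d10 = d4*5 = 5/2
Walk from origin (0, 0):
  seg 1: down by d9 = 11 → (0, -11)
  seg 2: up by d8 = 8/25 → (0, -267/25)
  seg 3: right by d5 = 13/5 → (13/5, -267/25)
  seg 4: left by d4 = 1/2 → (21/10, -267/25)
  seg 5: up by d4 = 1/2 → (21/10, -509/50)
  seg 6: left by d6 = 3 → (-9/10, -509/50)
  seg 7: down by d2 = 8 → (-9/10, -909/50)
  seg 8: down by d7 = 8/25 → (-9/10, -37/2)
  seg 9: down by d6 = 3 → (-9/10, -43/2)

d6 = 3
d7 = 8/25
d8 = 8/25
d9 = 11
d10 = 5/2
endpoint = (-9/10, -43/2)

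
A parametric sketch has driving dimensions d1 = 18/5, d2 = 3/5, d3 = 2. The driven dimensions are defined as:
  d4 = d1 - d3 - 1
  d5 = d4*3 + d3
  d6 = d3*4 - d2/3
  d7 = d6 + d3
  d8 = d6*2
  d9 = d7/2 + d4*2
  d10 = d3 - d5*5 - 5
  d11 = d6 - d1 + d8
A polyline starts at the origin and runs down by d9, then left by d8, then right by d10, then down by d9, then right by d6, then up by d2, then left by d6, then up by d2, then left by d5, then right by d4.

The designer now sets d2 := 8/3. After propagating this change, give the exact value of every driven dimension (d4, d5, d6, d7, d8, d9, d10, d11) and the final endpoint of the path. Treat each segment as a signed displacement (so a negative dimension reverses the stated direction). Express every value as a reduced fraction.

Apply edit: d2 := 8/3
  d4 = d1 - d3 - 1 = 3/5
  d5 = d4*3 + d3 = 19/5
  d6 = d3*4 - d2/3 = 64/9
  d7 = d6 + d3 = 82/9
  d8 = d6*2 = 128/9
  d9 = d7/2 + d4*2 = 259/45
  d10 = d3 - d5*5 - 5 = -22
  d11 = d6 - d1 + d8 = 266/15
Walk from origin (0, 0):
  seg 1: down by d9 = 259/45 → (0, -259/45)
  seg 2: left by d8 = 128/9 → (-128/9, -259/45)
  seg 3: right by d10 = -22 → (-326/9, -259/45)
  seg 4: down by d9 = 259/45 → (-326/9, -518/45)
  seg 5: right by d6 = 64/9 → (-262/9, -518/45)
  seg 6: up by d2 = 8/3 → (-262/9, -398/45)
  seg 7: left by d6 = 64/9 → (-326/9, -398/45)
  seg 8: up by d2 = 8/3 → (-326/9, -278/45)
  seg 9: left by d5 = 19/5 → (-1801/45, -278/45)
  seg 10: right by d4 = 3/5 → (-1774/45, -278/45)

d4 = 3/5
d5 = 19/5
d6 = 64/9
d7 = 82/9
d8 = 128/9
d9 = 259/45
d10 = -22
d11 = 266/15
endpoint = (-1774/45, -278/45)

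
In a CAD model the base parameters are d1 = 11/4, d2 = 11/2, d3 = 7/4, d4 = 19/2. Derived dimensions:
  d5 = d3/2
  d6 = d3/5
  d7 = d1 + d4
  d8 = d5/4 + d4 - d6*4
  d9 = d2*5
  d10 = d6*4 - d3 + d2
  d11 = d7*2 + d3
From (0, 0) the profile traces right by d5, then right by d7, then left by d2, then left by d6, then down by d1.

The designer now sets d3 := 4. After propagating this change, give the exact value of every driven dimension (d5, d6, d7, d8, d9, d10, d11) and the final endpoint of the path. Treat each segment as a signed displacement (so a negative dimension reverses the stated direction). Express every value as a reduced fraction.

Apply edit: d3 := 4
  d5 = d3/2 = 2
  d6 = d3/5 = 4/5
  d7 = d1 + d4 = 49/4
  d8 = d5/4 + d4 - d6*4 = 34/5
  d9 = d2*5 = 55/2
  d10 = d6*4 - d3 + d2 = 47/10
  d11 = d7*2 + d3 = 57/2
Walk from origin (0, 0):
  seg 1: right by d5 = 2 → (2, 0)
  seg 2: right by d7 = 49/4 → (57/4, 0)
  seg 3: left by d2 = 11/2 → (35/4, 0)
  seg 4: left by d6 = 4/5 → (159/20, 0)
  seg 5: down by d1 = 11/4 → (159/20, -11/4)

d5 = 2
d6 = 4/5
d7 = 49/4
d8 = 34/5
d9 = 55/2
d10 = 47/10
d11 = 57/2
endpoint = (159/20, -11/4)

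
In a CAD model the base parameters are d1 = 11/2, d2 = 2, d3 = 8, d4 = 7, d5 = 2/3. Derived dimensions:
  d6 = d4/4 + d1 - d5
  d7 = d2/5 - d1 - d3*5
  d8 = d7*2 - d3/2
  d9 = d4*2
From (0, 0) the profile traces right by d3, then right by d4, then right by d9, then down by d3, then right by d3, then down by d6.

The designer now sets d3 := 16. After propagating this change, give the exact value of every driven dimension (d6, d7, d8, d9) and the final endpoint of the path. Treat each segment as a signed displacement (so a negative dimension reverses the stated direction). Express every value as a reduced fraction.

Apply edit: d3 := 16
  d6 = d4/4 + d1 - d5 = 79/12
  d7 = d2/5 - d1 - d3*5 = -851/10
  d8 = d7*2 - d3/2 = -891/5
  d9 = d4*2 = 14
Walk from origin (0, 0):
  seg 1: right by d3 = 16 → (16, 0)
  seg 2: right by d4 = 7 → (23, 0)
  seg 3: right by d9 = 14 → (37, 0)
  seg 4: down by d3 = 16 → (37, -16)
  seg 5: right by d3 = 16 → (53, -16)
  seg 6: down by d6 = 79/12 → (53, -271/12)

d6 = 79/12
d7 = -851/10
d8 = -891/5
d9 = 14
endpoint = (53, -271/12)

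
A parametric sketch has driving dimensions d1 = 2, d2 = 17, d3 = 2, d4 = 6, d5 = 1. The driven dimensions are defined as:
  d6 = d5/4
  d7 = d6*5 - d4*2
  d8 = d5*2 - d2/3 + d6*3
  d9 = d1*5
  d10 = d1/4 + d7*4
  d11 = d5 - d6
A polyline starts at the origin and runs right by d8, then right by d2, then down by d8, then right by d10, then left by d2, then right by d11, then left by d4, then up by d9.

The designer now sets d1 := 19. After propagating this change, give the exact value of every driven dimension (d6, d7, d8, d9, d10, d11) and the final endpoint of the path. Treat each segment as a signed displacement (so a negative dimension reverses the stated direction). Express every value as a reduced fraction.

Apply edit: d1 := 19
  d6 = d5/4 = 1/4
  d7 = d6*5 - d4*2 = -43/4
  d8 = d5*2 - d2/3 + d6*3 = -35/12
  d9 = d1*5 = 95
  d10 = d1/4 + d7*4 = -153/4
  d11 = d5 - d6 = 3/4
Walk from origin (0, 0):
  seg 1: right by d8 = -35/12 → (-35/12, 0)
  seg 2: right by d2 = 17 → (169/12, 0)
  seg 3: down by d8 = -35/12 → (169/12, 35/12)
  seg 4: right by d10 = -153/4 → (-145/6, 35/12)
  seg 5: left by d2 = 17 → (-247/6, 35/12)
  seg 6: right by d11 = 3/4 → (-485/12, 35/12)
  seg 7: left by d4 = 6 → (-557/12, 35/12)
  seg 8: up by d9 = 95 → (-557/12, 1175/12)

d6 = 1/4
d7 = -43/4
d8 = -35/12
d9 = 95
d10 = -153/4
d11 = 3/4
endpoint = (-557/12, 1175/12)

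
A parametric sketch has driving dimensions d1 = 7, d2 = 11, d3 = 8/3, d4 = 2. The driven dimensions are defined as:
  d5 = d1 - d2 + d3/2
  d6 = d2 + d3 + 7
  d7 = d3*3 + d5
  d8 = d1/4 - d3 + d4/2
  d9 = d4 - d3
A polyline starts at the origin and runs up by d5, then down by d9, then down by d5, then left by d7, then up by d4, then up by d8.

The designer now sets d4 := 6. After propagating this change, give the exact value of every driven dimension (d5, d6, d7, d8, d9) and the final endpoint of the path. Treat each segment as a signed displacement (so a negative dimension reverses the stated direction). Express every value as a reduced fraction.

Apply edit: d4 := 6
  d5 = d1 - d2 + d3/2 = -8/3
  d6 = d2 + d3 + 7 = 62/3
  d7 = d3*3 + d5 = 16/3
  d8 = d1/4 - d3 + d4/2 = 25/12
  d9 = d4 - d3 = 10/3
Walk from origin (0, 0):
  seg 1: up by d5 = -8/3 → (0, -8/3)
  seg 2: down by d9 = 10/3 → (0, -6)
  seg 3: down by d5 = -8/3 → (0, -10/3)
  seg 4: left by d7 = 16/3 → (-16/3, -10/3)
  seg 5: up by d4 = 6 → (-16/3, 8/3)
  seg 6: up by d8 = 25/12 → (-16/3, 19/4)

d5 = -8/3
d6 = 62/3
d7 = 16/3
d8 = 25/12
d9 = 10/3
endpoint = (-16/3, 19/4)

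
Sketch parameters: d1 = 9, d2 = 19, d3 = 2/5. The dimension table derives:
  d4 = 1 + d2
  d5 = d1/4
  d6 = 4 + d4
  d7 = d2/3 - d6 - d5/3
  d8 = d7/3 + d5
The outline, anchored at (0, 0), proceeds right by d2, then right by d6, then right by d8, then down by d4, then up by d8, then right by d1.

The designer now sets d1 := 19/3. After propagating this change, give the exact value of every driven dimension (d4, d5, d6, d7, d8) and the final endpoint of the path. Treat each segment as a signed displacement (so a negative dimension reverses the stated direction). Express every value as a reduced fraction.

Apply edit: d1 := 19/3
  d4 = 1 + d2 = 20
  d5 = d1/4 = 19/12
  d6 = 4 + d4 = 24
  d7 = d2/3 - d6 - d5/3 = -655/36
  d8 = d7/3 + d5 = -121/27
Walk from origin (0, 0):
  seg 1: right by d2 = 19 → (19, 0)
  seg 2: right by d6 = 24 → (43, 0)
  seg 3: right by d8 = -121/27 → (1040/27, 0)
  seg 4: down by d4 = 20 → (1040/27, -20)
  seg 5: up by d8 = -121/27 → (1040/27, -661/27)
  seg 6: right by d1 = 19/3 → (1211/27, -661/27)

d4 = 20
d5 = 19/12
d6 = 24
d7 = -655/36
d8 = -121/27
endpoint = (1211/27, -661/27)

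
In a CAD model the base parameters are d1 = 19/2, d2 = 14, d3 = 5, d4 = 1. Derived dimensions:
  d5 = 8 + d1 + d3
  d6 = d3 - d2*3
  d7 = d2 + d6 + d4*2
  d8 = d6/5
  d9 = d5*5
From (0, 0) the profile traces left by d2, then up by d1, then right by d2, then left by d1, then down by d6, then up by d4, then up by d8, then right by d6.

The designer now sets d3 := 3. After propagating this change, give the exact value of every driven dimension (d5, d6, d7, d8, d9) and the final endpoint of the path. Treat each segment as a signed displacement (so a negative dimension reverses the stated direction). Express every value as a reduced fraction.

Apply edit: d3 := 3
  d5 = 8 + d1 + d3 = 41/2
  d6 = d3 - d2*3 = -39
  d7 = d2 + d6 + d4*2 = -23
  d8 = d6/5 = -39/5
  d9 = d5*5 = 205/2
Walk from origin (0, 0):
  seg 1: left by d2 = 14 → (-14, 0)
  seg 2: up by d1 = 19/2 → (-14, 19/2)
  seg 3: right by d2 = 14 → (0, 19/2)
  seg 4: left by d1 = 19/2 → (-19/2, 19/2)
  seg 5: down by d6 = -39 → (-19/2, 97/2)
  seg 6: up by d4 = 1 → (-19/2, 99/2)
  seg 7: up by d8 = -39/5 → (-19/2, 417/10)
  seg 8: right by d6 = -39 → (-97/2, 417/10)

d5 = 41/2
d6 = -39
d7 = -23
d8 = -39/5
d9 = 205/2
endpoint = (-97/2, 417/10)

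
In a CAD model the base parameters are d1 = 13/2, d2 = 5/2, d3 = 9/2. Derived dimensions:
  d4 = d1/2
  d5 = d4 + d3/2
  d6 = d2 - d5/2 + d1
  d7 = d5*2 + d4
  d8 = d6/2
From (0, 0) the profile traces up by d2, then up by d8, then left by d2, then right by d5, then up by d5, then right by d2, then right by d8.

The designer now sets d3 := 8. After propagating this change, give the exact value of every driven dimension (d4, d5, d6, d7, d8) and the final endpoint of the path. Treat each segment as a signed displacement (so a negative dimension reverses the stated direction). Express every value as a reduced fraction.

Apply edit: d3 := 8
  d4 = d1/2 = 13/4
  d5 = d4 + d3/2 = 29/4
  d6 = d2 - d5/2 + d1 = 43/8
  d7 = d5*2 + d4 = 71/4
  d8 = d6/2 = 43/16
Walk from origin (0, 0):
  seg 1: up by d2 = 5/2 → (0, 5/2)
  seg 2: up by d8 = 43/16 → (0, 83/16)
  seg 3: left by d2 = 5/2 → (-5/2, 83/16)
  seg 4: right by d5 = 29/4 → (19/4, 83/16)
  seg 5: up by d5 = 29/4 → (19/4, 199/16)
  seg 6: right by d2 = 5/2 → (29/4, 199/16)
  seg 7: right by d8 = 43/16 → (159/16, 199/16)

d4 = 13/4
d5 = 29/4
d6 = 43/8
d7 = 71/4
d8 = 43/16
endpoint = (159/16, 199/16)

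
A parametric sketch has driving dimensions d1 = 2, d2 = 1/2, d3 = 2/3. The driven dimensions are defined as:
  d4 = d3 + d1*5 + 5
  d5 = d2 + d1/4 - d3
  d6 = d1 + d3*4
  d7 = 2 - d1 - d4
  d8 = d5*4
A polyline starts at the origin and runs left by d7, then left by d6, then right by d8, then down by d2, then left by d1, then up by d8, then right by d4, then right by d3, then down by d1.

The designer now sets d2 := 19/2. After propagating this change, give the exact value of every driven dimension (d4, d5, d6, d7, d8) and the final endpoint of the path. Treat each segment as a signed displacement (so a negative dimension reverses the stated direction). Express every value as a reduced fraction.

Apply edit: d2 := 19/2
  d4 = d3 + d1*5 + 5 = 47/3
  d5 = d2 + d1/4 - d3 = 28/3
  d6 = d1 + d3*4 = 14/3
  d7 = 2 - d1 - d4 = -47/3
  d8 = d5*4 = 112/3
Walk from origin (0, 0):
  seg 1: left by d7 = -47/3 → (47/3, 0)
  seg 2: left by d6 = 14/3 → (11, 0)
  seg 3: right by d8 = 112/3 → (145/3, 0)
  seg 4: down by d2 = 19/2 → (145/3, -19/2)
  seg 5: left by d1 = 2 → (139/3, -19/2)
  seg 6: up by d8 = 112/3 → (139/3, 167/6)
  seg 7: right by d4 = 47/3 → (62, 167/6)
  seg 8: right by d3 = 2/3 → (188/3, 167/6)
  seg 9: down by d1 = 2 → (188/3, 155/6)

d4 = 47/3
d5 = 28/3
d6 = 14/3
d7 = -47/3
d8 = 112/3
endpoint = (188/3, 155/6)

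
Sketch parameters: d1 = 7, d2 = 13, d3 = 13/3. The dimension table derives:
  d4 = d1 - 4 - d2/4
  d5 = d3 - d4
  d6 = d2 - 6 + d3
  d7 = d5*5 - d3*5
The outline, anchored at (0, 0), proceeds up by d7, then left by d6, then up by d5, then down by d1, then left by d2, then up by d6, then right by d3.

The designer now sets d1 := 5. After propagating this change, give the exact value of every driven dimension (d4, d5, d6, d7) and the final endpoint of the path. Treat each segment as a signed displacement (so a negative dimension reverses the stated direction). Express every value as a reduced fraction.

d4 = -9/4
d5 = 79/12
d6 = 34/3
d7 = 45/4
endpoint = (-20, 145/6)

Apply edit: d1 := 5
  d4 = d1 - 4 - d2/4 = -9/4
  d5 = d3 - d4 = 79/12
  d6 = d2 - 6 + d3 = 34/3
  d7 = d5*5 - d3*5 = 45/4
Walk from origin (0, 0):
  seg 1: up by d7 = 45/4 → (0, 45/4)
  seg 2: left by d6 = 34/3 → (-34/3, 45/4)
  seg 3: up by d5 = 79/12 → (-34/3, 107/6)
  seg 4: down by d1 = 5 → (-34/3, 77/6)
  seg 5: left by d2 = 13 → (-73/3, 77/6)
  seg 6: up by d6 = 34/3 → (-73/3, 145/6)
  seg 7: right by d3 = 13/3 → (-20, 145/6)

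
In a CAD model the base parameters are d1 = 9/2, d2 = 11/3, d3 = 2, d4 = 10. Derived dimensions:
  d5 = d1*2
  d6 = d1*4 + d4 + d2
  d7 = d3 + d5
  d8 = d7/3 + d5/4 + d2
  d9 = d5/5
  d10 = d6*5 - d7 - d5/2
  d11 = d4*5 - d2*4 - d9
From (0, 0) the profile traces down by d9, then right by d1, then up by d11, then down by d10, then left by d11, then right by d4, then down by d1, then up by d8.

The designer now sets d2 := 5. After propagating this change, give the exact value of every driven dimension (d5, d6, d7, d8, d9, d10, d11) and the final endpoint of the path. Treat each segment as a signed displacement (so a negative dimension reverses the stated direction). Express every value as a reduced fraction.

Apply edit: d2 := 5
  d5 = d1*2 = 9
  d6 = d1*4 + d4 + d2 = 33
  d7 = d3 + d5 = 11
  d8 = d7/3 + d5/4 + d2 = 131/12
  d9 = d5/5 = 9/5
  d10 = d6*5 - d7 - d5/2 = 299/2
  d11 = d4*5 - d2*4 - d9 = 141/5
Walk from origin (0, 0):
  seg 1: down by d9 = 9/5 → (0, -9/5)
  seg 2: right by d1 = 9/2 → (9/2, -9/5)
  seg 3: up by d11 = 141/5 → (9/2, 132/5)
  seg 4: down by d10 = 299/2 → (9/2, -1231/10)
  seg 5: left by d11 = 141/5 → (-237/10, -1231/10)
  seg 6: right by d4 = 10 → (-137/10, -1231/10)
  seg 7: down by d1 = 9/2 → (-137/10, -638/5)
  seg 8: up by d8 = 131/12 → (-137/10, -7001/60)

d5 = 9
d6 = 33
d7 = 11
d8 = 131/12
d9 = 9/5
d10 = 299/2
d11 = 141/5
endpoint = (-137/10, -7001/60)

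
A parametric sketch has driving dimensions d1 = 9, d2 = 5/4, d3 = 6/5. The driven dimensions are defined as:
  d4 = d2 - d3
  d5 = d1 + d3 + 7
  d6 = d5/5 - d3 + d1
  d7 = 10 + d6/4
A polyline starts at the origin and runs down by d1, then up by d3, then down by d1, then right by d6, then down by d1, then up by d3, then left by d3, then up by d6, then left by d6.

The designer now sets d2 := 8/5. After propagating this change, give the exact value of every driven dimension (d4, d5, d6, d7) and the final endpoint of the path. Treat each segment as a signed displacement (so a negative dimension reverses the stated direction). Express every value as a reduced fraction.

d4 = 2/5
d5 = 86/5
d6 = 281/25
d7 = 1281/100
endpoint = (-6/5, -334/25)

Apply edit: d2 := 8/5
  d4 = d2 - d3 = 2/5
  d5 = d1 + d3 + 7 = 86/5
  d6 = d5/5 - d3 + d1 = 281/25
  d7 = 10 + d6/4 = 1281/100
Walk from origin (0, 0):
  seg 1: down by d1 = 9 → (0, -9)
  seg 2: up by d3 = 6/5 → (0, -39/5)
  seg 3: down by d1 = 9 → (0, -84/5)
  seg 4: right by d6 = 281/25 → (281/25, -84/5)
  seg 5: down by d1 = 9 → (281/25, -129/5)
  seg 6: up by d3 = 6/5 → (281/25, -123/5)
  seg 7: left by d3 = 6/5 → (251/25, -123/5)
  seg 8: up by d6 = 281/25 → (251/25, -334/25)
  seg 9: left by d6 = 281/25 → (-6/5, -334/25)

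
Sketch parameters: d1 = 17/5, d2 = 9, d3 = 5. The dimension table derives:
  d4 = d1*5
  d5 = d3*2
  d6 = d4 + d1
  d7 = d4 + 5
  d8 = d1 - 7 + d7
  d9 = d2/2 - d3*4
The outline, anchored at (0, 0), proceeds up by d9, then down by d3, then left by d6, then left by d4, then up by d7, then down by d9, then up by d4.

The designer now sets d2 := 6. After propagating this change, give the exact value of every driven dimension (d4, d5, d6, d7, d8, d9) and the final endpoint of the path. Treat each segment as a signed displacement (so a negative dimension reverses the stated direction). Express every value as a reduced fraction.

d4 = 17
d5 = 10
d6 = 102/5
d7 = 22
d8 = 92/5
d9 = -17
endpoint = (-187/5, 34)

Apply edit: d2 := 6
  d4 = d1*5 = 17
  d5 = d3*2 = 10
  d6 = d4 + d1 = 102/5
  d7 = d4 + 5 = 22
  d8 = d1 - 7 + d7 = 92/5
  d9 = d2/2 - d3*4 = -17
Walk from origin (0, 0):
  seg 1: up by d9 = -17 → (0, -17)
  seg 2: down by d3 = 5 → (0, -22)
  seg 3: left by d6 = 102/5 → (-102/5, -22)
  seg 4: left by d4 = 17 → (-187/5, -22)
  seg 5: up by d7 = 22 → (-187/5, 0)
  seg 6: down by d9 = -17 → (-187/5, 17)
  seg 7: up by d4 = 17 → (-187/5, 34)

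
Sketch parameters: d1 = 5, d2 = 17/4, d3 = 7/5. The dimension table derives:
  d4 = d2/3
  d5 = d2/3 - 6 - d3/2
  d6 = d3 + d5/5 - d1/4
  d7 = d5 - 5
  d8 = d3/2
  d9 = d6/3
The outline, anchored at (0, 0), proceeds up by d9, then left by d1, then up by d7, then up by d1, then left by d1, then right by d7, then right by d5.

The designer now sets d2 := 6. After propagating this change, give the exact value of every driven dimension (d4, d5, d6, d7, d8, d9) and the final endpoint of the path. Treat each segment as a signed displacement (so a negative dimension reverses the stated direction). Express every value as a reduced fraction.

d4 = 2
d5 = -47/10
d6 = -79/100
d7 = -97/10
d8 = 7/10
d9 = -79/300
endpoint = (-122/5, -1489/300)

Apply edit: d2 := 6
  d4 = d2/3 = 2
  d5 = d2/3 - 6 - d3/2 = -47/10
  d6 = d3 + d5/5 - d1/4 = -79/100
  d7 = d5 - 5 = -97/10
  d8 = d3/2 = 7/10
  d9 = d6/3 = -79/300
Walk from origin (0, 0):
  seg 1: up by d9 = -79/300 → (0, -79/300)
  seg 2: left by d1 = 5 → (-5, -79/300)
  seg 3: up by d7 = -97/10 → (-5, -2989/300)
  seg 4: up by d1 = 5 → (-5, -1489/300)
  seg 5: left by d1 = 5 → (-10, -1489/300)
  seg 6: right by d7 = -97/10 → (-197/10, -1489/300)
  seg 7: right by d5 = -47/10 → (-122/5, -1489/300)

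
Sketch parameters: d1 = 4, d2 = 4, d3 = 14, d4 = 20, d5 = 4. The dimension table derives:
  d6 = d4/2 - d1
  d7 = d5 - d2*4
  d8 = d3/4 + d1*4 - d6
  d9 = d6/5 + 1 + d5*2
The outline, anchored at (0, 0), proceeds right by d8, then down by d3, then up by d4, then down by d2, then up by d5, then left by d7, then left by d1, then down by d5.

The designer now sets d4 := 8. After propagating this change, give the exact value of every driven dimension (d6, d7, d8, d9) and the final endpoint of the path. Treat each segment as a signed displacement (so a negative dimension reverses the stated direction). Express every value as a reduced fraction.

d6 = 0
d7 = -12
d8 = 39/2
d9 = 9
endpoint = (55/2, -10)

Apply edit: d4 := 8
  d6 = d4/2 - d1 = 0
  d7 = d5 - d2*4 = -12
  d8 = d3/4 + d1*4 - d6 = 39/2
  d9 = d6/5 + 1 + d5*2 = 9
Walk from origin (0, 0):
  seg 1: right by d8 = 39/2 → (39/2, 0)
  seg 2: down by d3 = 14 → (39/2, -14)
  seg 3: up by d4 = 8 → (39/2, -6)
  seg 4: down by d2 = 4 → (39/2, -10)
  seg 5: up by d5 = 4 → (39/2, -6)
  seg 6: left by d7 = -12 → (63/2, -6)
  seg 7: left by d1 = 4 → (55/2, -6)
  seg 8: down by d5 = 4 → (55/2, -10)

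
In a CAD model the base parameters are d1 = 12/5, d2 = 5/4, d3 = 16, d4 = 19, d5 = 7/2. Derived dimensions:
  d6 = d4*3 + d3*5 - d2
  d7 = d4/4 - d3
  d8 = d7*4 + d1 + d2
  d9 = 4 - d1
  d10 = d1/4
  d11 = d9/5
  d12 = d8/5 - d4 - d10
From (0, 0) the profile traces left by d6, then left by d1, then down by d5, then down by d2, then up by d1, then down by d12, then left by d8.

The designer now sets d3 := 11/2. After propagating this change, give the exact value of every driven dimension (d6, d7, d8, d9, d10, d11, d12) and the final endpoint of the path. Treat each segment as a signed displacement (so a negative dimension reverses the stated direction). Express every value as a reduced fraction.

Apply edit: d3 := 11/2
  d6 = d4*3 + d3*5 - d2 = 333/4
  d7 = d4/4 - d3 = -3/4
  d8 = d7*4 + d1 + d2 = 13/20
  d9 = 4 - d1 = 8/5
  d10 = d1/4 = 3/5
  d11 = d9/5 = 8/25
  d12 = d8/5 - d4 - d10 = -1947/100
Walk from origin (0, 0):
  seg 1: left by d6 = 333/4 → (-333/4, 0)
  seg 2: left by d1 = 12/5 → (-1713/20, 0)
  seg 3: down by d5 = 7/2 → (-1713/20, -7/2)
  seg 4: down by d2 = 5/4 → (-1713/20, -19/4)
  seg 5: up by d1 = 12/5 → (-1713/20, -47/20)
  seg 6: down by d12 = -1947/100 → (-1713/20, 428/25)
  seg 7: left by d8 = 13/20 → (-863/10, 428/25)

d6 = 333/4
d7 = -3/4
d8 = 13/20
d9 = 8/5
d10 = 3/5
d11 = 8/25
d12 = -1947/100
endpoint = (-863/10, 428/25)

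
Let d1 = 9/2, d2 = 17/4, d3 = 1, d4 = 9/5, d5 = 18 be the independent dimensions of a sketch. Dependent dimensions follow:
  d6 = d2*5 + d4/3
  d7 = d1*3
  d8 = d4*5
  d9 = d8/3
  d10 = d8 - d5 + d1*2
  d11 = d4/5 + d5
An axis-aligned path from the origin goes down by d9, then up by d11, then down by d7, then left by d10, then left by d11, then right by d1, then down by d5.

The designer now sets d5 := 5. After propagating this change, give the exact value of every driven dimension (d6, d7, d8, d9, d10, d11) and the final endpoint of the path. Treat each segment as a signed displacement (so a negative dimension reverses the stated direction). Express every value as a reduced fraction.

d6 = 437/20
d7 = 27/2
d8 = 9
d9 = 3
d10 = 13
d11 = 134/25
endpoint = (-693/50, -807/50)

Apply edit: d5 := 5
  d6 = d2*5 + d4/3 = 437/20
  d7 = d1*3 = 27/2
  d8 = d4*5 = 9
  d9 = d8/3 = 3
  d10 = d8 - d5 + d1*2 = 13
  d11 = d4/5 + d5 = 134/25
Walk from origin (0, 0):
  seg 1: down by d9 = 3 → (0, -3)
  seg 2: up by d11 = 134/25 → (0, 59/25)
  seg 3: down by d7 = 27/2 → (0, -557/50)
  seg 4: left by d10 = 13 → (-13, -557/50)
  seg 5: left by d11 = 134/25 → (-459/25, -557/50)
  seg 6: right by d1 = 9/2 → (-693/50, -557/50)
  seg 7: down by d5 = 5 → (-693/50, -807/50)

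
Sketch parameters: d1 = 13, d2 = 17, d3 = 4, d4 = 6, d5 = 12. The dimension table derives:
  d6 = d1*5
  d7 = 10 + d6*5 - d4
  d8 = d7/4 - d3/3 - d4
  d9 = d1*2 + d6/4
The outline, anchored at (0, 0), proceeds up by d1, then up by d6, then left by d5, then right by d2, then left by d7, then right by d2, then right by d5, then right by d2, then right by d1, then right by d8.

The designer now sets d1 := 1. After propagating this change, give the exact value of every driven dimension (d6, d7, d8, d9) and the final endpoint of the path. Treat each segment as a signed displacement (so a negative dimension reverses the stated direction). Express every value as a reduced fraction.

Apply edit: d1 := 1
  d6 = d1*5 = 5
  d7 = 10 + d6*5 - d4 = 29
  d8 = d7/4 - d3/3 - d4 = -1/12
  d9 = d1*2 + d6/4 = 13/4
Walk from origin (0, 0):
  seg 1: up by d1 = 1 → (0, 1)
  seg 2: up by d6 = 5 → (0, 6)
  seg 3: left by d5 = 12 → (-12, 6)
  seg 4: right by d2 = 17 → (5, 6)
  seg 5: left by d7 = 29 → (-24, 6)
  seg 6: right by d2 = 17 → (-7, 6)
  seg 7: right by d5 = 12 → (5, 6)
  seg 8: right by d2 = 17 → (22, 6)
  seg 9: right by d1 = 1 → (23, 6)
  seg 10: right by d8 = -1/12 → (275/12, 6)

d6 = 5
d7 = 29
d8 = -1/12
d9 = 13/4
endpoint = (275/12, 6)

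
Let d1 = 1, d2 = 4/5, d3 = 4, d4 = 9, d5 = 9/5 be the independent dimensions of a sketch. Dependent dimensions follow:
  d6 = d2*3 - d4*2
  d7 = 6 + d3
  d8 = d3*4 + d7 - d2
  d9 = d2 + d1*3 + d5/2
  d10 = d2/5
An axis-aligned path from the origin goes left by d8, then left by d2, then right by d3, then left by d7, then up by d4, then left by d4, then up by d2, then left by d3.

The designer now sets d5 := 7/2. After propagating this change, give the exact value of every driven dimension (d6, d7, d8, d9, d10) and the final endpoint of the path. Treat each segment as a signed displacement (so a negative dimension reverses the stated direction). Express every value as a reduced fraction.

Apply edit: d5 := 7/2
  d6 = d2*3 - d4*2 = -78/5
  d7 = 6 + d3 = 10
  d8 = d3*4 + d7 - d2 = 126/5
  d9 = d2 + d1*3 + d5/2 = 111/20
  d10 = d2/5 = 4/25
Walk from origin (0, 0):
  seg 1: left by d8 = 126/5 → (-126/5, 0)
  seg 2: left by d2 = 4/5 → (-26, 0)
  seg 3: right by d3 = 4 → (-22, 0)
  seg 4: left by d7 = 10 → (-32, 0)
  seg 5: up by d4 = 9 → (-32, 9)
  seg 6: left by d4 = 9 → (-41, 9)
  seg 7: up by d2 = 4/5 → (-41, 49/5)
  seg 8: left by d3 = 4 → (-45, 49/5)

d6 = -78/5
d7 = 10
d8 = 126/5
d9 = 111/20
d10 = 4/25
endpoint = (-45, 49/5)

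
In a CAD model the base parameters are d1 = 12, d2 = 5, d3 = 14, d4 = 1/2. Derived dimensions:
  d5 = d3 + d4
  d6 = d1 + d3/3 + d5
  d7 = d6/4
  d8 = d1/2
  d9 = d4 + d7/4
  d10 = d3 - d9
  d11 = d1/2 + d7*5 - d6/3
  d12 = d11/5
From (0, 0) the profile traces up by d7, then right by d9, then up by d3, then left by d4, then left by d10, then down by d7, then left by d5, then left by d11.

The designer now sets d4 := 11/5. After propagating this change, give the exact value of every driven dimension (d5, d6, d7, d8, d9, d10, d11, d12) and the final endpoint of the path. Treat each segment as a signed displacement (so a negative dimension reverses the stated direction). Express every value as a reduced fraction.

Apply edit: d4 := 11/5
  d5 = d3 + d4 = 81/5
  d6 = d1 + d3/3 + d5 = 493/15
  d7 = d6/4 = 493/60
  d8 = d1/2 = 6
  d9 = d4 + d7/4 = 1021/240
  d10 = d3 - d9 = 2339/240
  d11 = d1/2 + d7*5 - d6/3 = 6503/180
  d12 = d11/5 = 6503/900
Walk from origin (0, 0):
  seg 1: up by d7 = 493/60 → (0, 493/60)
  seg 2: right by d9 = 1021/240 → (1021/240, 493/60)
  seg 3: up by d3 = 14 → (1021/240, 1333/60)
  seg 4: left by d4 = 11/5 → (493/240, 1333/60)
  seg 5: left by d10 = 2339/240 → (-923/120, 1333/60)
  seg 6: down by d7 = 493/60 → (-923/120, 14)
  seg 7: left by d5 = 81/5 → (-2867/120, 14)
  seg 8: left by d11 = 6503/180 → (-21607/360, 14)

d5 = 81/5
d6 = 493/15
d7 = 493/60
d8 = 6
d9 = 1021/240
d10 = 2339/240
d11 = 6503/180
d12 = 6503/900
endpoint = (-21607/360, 14)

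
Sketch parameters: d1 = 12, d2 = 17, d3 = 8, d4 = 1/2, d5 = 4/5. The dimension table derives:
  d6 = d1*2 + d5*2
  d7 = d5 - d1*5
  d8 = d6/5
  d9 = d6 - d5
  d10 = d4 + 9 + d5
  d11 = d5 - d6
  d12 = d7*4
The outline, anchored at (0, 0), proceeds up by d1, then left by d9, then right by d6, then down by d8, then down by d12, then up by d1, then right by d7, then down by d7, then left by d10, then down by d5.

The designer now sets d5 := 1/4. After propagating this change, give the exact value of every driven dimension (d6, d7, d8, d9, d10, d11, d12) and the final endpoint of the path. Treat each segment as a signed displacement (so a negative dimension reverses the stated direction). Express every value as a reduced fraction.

Apply edit: d5 := 1/4
  d6 = d1*2 + d5*2 = 49/2
  d7 = d5 - d1*5 = -239/4
  d8 = d6/5 = 49/10
  d9 = d6 - d5 = 97/4
  d10 = d4 + 9 + d5 = 39/4
  d11 = d5 - d6 = -97/4
  d12 = d7*4 = -239
Walk from origin (0, 0):
  seg 1: up by d1 = 12 → (0, 12)
  seg 2: left by d9 = 97/4 → (-97/4, 12)
  seg 3: right by d6 = 49/2 → (1/4, 12)
  seg 4: down by d8 = 49/10 → (1/4, 71/10)
  seg 5: down by d12 = -239 → (1/4, 2461/10)
  seg 6: up by d1 = 12 → (1/4, 2581/10)
  seg 7: right by d7 = -239/4 → (-119/2, 2581/10)
  seg 8: down by d7 = -239/4 → (-119/2, 6357/20)
  seg 9: left by d10 = 39/4 → (-277/4, 6357/20)
  seg 10: down by d5 = 1/4 → (-277/4, 1588/5)

d6 = 49/2
d7 = -239/4
d8 = 49/10
d9 = 97/4
d10 = 39/4
d11 = -97/4
d12 = -239
endpoint = (-277/4, 1588/5)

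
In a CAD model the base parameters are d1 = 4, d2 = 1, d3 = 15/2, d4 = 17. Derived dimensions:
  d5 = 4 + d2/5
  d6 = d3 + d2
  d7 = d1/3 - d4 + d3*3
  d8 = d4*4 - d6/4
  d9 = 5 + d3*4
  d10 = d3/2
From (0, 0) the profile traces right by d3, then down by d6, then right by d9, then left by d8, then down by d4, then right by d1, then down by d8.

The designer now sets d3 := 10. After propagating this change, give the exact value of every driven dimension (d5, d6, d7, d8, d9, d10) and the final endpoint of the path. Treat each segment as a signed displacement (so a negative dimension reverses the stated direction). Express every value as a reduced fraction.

d5 = 21/5
d6 = 11
d7 = 43/3
d8 = 261/4
d9 = 45
d10 = 5
endpoint = (-25/4, -373/4)

Apply edit: d3 := 10
  d5 = 4 + d2/5 = 21/5
  d6 = d3 + d2 = 11
  d7 = d1/3 - d4 + d3*3 = 43/3
  d8 = d4*4 - d6/4 = 261/4
  d9 = 5 + d3*4 = 45
  d10 = d3/2 = 5
Walk from origin (0, 0):
  seg 1: right by d3 = 10 → (10, 0)
  seg 2: down by d6 = 11 → (10, -11)
  seg 3: right by d9 = 45 → (55, -11)
  seg 4: left by d8 = 261/4 → (-41/4, -11)
  seg 5: down by d4 = 17 → (-41/4, -28)
  seg 6: right by d1 = 4 → (-25/4, -28)
  seg 7: down by d8 = 261/4 → (-25/4, -373/4)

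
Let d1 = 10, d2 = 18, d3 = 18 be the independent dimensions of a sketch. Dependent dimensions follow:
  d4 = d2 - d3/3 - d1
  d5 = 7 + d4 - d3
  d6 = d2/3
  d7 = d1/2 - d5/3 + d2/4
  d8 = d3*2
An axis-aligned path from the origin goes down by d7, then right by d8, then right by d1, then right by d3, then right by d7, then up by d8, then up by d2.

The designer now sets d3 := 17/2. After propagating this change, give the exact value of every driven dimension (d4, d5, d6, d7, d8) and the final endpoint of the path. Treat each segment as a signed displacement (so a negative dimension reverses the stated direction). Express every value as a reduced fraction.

d4 = 31/6
d5 = 11/3
d6 = 6
d7 = 149/18
d8 = 17
endpoint = (394/9, 481/18)

Apply edit: d3 := 17/2
  d4 = d2 - d3/3 - d1 = 31/6
  d5 = 7 + d4 - d3 = 11/3
  d6 = d2/3 = 6
  d7 = d1/2 - d5/3 + d2/4 = 149/18
  d8 = d3*2 = 17
Walk from origin (0, 0):
  seg 1: down by d7 = 149/18 → (0, -149/18)
  seg 2: right by d8 = 17 → (17, -149/18)
  seg 3: right by d1 = 10 → (27, -149/18)
  seg 4: right by d3 = 17/2 → (71/2, -149/18)
  seg 5: right by d7 = 149/18 → (394/9, -149/18)
  seg 6: up by d8 = 17 → (394/9, 157/18)
  seg 7: up by d2 = 18 → (394/9, 481/18)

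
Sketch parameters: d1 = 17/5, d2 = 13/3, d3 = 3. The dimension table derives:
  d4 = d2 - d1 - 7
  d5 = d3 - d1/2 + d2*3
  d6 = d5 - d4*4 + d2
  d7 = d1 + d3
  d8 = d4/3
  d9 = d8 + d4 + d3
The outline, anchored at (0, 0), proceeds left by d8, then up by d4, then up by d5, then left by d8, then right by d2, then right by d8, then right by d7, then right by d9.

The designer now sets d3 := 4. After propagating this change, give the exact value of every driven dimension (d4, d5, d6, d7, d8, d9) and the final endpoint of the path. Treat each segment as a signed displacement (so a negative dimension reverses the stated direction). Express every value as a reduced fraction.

d4 = -91/15
d5 = 153/10
d6 = 439/10
d7 = 37/5
d8 = -91/45
d9 = -184/45
endpoint = (29/3, 277/30)

Apply edit: d3 := 4
  d4 = d2 - d1 - 7 = -91/15
  d5 = d3 - d1/2 + d2*3 = 153/10
  d6 = d5 - d4*4 + d2 = 439/10
  d7 = d1 + d3 = 37/5
  d8 = d4/3 = -91/45
  d9 = d8 + d4 + d3 = -184/45
Walk from origin (0, 0):
  seg 1: left by d8 = -91/45 → (91/45, 0)
  seg 2: up by d4 = -91/15 → (91/45, -91/15)
  seg 3: up by d5 = 153/10 → (91/45, 277/30)
  seg 4: left by d8 = -91/45 → (182/45, 277/30)
  seg 5: right by d2 = 13/3 → (377/45, 277/30)
  seg 6: right by d8 = -91/45 → (286/45, 277/30)
  seg 7: right by d7 = 37/5 → (619/45, 277/30)
  seg 8: right by d9 = -184/45 → (29/3, 277/30)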